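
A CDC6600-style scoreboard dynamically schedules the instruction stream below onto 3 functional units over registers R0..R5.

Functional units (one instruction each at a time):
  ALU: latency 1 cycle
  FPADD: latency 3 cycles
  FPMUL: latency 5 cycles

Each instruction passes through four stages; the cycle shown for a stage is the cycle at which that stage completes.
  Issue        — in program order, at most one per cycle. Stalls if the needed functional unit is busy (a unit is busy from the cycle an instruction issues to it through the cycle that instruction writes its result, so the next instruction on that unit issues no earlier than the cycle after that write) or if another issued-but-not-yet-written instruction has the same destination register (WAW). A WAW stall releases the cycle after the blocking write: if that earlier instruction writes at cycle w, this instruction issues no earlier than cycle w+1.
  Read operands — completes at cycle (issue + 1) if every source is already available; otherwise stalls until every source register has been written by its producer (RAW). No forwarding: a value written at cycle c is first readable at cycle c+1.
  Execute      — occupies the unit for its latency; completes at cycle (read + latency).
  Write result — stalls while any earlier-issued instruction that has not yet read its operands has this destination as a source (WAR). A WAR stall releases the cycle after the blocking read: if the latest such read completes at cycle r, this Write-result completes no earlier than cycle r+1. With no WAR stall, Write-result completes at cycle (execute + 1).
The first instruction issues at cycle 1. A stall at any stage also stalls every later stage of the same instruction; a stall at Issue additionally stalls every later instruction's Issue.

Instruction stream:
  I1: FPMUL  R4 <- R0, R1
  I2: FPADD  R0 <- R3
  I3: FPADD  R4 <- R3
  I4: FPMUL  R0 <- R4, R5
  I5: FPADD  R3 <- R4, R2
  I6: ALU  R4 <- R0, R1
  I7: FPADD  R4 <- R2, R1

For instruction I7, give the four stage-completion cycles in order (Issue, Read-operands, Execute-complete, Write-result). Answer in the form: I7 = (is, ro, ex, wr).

  I1 | 1 | 2 | 7 | 8
  I2 | 2 | 3 | 6 | 7
  I3 | 9 | 10 | 13 | 14   WAW R4: wait I1 write@8
  I4 | 10 | 15 | 20 | 21   RAW R4: wait I3 write@14
  I5 | 15 | 16 | 19 | 20   struct: FPADD busy until I3 writes@14
  I6 | 16 | 22 | 23 | 24   RAW R0: wait I4 write@21
  I7 | 25 | 26 | 29 | 30   WAW R4: wait I6 write@24

I7 = (25, 26, 29, 30)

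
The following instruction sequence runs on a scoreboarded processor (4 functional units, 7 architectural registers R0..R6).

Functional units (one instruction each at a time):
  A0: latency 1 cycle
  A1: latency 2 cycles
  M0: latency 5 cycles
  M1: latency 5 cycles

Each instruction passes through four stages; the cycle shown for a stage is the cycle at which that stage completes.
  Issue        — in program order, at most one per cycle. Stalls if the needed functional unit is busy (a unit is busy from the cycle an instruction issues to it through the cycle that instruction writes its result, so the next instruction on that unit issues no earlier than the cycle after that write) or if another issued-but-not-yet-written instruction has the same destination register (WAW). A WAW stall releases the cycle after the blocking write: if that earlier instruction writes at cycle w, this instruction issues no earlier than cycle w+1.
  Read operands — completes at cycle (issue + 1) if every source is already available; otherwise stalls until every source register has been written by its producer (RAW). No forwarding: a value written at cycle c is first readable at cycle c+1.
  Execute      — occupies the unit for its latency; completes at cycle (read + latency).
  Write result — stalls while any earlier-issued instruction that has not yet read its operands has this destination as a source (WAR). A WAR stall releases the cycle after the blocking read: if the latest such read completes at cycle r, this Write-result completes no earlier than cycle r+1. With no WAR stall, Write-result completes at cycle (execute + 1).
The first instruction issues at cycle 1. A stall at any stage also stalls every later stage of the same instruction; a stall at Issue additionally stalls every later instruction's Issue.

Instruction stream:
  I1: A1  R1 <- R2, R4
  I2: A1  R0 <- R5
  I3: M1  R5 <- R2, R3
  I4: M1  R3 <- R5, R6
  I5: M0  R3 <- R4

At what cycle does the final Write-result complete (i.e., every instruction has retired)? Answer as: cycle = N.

t=1  issue I1 (A1)
t=2  I1 read-ops
t=4  I1 finished on A1
t=5  I1→R1
t=6  issue I2 (A1)
t=7  I2 read-ops; issue I3 (M1)
t=8  I3 read-ops
t=9  I2 finished on A1
t=10  I2→R0
t=13  I3 finished on M1
t=14  I3→R5
t=15  issue I4 (M1)
t=16  I4 read-ops
t=21  I4 finished on M1
t=22  I4→R3
t=23  issue I5 (M0)
t=24  I5 read-ops
t=29  I5 finished on M0
t=30  I5→R3

cycle = 30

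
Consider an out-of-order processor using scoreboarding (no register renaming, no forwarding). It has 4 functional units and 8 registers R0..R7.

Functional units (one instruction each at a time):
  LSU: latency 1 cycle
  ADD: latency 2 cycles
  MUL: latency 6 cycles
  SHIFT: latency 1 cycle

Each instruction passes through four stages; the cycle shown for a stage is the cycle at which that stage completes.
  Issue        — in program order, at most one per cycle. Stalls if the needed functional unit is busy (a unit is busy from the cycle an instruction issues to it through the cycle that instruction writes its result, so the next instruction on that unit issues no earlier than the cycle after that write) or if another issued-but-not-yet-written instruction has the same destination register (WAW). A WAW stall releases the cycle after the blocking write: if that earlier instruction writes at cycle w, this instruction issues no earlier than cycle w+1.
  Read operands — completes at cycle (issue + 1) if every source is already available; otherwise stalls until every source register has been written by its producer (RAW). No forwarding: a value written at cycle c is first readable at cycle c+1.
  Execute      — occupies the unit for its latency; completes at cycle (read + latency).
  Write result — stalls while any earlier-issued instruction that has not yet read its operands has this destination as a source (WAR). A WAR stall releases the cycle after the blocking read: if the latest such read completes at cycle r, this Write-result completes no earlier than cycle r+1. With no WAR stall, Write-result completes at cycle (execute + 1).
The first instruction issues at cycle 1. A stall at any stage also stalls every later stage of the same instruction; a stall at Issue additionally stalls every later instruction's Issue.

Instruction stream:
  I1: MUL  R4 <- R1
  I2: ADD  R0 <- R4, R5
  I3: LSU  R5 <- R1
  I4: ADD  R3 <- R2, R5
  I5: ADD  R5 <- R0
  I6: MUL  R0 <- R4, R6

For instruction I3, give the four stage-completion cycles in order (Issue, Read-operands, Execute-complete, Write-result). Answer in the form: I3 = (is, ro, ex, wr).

c1: I1 issues→MUL
c2: I1 reads; I2 issues→ADD
c3: I3 issues→LSU
c4: I3 reads
c5: I3 exec-done
c8: I1 exec-done
c9: I1 writes R4
c10: I2 reads
c11: I3 writes R5
c12: I2 exec-done
c13: I2 writes R0
c14: I4 issues→ADD
c15: I4 reads
c17: I4 exec-done
c18: I4 writes R3
c19: I5 issues→ADD
c20: I5 reads; I6 issues→MUL
c21: I6 reads
c22: I5 exec-done
c23: I5 writes R5
c27: I6 exec-done
c28: I6 writes R0

I3 = (3, 4, 5, 11)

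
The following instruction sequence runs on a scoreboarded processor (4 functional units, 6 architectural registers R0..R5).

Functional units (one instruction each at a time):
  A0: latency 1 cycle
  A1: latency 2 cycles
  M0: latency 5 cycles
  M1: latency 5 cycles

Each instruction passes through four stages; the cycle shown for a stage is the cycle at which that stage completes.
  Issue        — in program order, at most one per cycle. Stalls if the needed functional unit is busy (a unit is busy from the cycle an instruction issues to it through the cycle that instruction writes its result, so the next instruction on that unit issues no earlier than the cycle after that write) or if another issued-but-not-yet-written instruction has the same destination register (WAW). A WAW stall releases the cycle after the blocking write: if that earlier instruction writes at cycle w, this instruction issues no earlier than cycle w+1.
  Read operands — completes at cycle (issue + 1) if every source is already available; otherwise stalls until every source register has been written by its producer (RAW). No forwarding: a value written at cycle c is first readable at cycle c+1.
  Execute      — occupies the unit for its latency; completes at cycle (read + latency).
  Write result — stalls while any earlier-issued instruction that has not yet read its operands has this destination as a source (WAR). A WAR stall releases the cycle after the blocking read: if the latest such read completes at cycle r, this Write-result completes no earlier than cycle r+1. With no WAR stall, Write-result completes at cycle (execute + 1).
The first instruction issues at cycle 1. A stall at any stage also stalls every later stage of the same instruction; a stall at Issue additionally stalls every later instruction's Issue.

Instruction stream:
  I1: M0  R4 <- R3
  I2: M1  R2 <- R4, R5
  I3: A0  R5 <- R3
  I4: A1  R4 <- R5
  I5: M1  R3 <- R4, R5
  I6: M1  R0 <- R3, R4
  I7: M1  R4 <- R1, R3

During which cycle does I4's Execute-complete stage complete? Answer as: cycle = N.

t=1  I1 dispatched to M0
t=2  I1 operands ready; I2 dispatched to M1
t=3  I3 dispatched to A0
t=4  I3 operands ready
t=5  I3 complete
t=7  I1 complete
t=8  R4←I1
t=9  I2 operands ready; I4 dispatched to A1
t=10  R5←I3
t=11  I4 operands ready
t=13  I4 complete
t=14  I2 complete; R4←I4
t=15  R2←I2
t=16  I5 dispatched to M1
t=17  I5 operands ready
t=22  I5 complete
t=23  R3←I5
t=24  I6 dispatched to M1
t=25  I6 operands ready
t=30  I6 complete
t=31  R0←I6
t=32  I7 dispatched to M1
t=33  I7 operands ready
t=38  I7 complete
t=39  R4←I7

cycle = 13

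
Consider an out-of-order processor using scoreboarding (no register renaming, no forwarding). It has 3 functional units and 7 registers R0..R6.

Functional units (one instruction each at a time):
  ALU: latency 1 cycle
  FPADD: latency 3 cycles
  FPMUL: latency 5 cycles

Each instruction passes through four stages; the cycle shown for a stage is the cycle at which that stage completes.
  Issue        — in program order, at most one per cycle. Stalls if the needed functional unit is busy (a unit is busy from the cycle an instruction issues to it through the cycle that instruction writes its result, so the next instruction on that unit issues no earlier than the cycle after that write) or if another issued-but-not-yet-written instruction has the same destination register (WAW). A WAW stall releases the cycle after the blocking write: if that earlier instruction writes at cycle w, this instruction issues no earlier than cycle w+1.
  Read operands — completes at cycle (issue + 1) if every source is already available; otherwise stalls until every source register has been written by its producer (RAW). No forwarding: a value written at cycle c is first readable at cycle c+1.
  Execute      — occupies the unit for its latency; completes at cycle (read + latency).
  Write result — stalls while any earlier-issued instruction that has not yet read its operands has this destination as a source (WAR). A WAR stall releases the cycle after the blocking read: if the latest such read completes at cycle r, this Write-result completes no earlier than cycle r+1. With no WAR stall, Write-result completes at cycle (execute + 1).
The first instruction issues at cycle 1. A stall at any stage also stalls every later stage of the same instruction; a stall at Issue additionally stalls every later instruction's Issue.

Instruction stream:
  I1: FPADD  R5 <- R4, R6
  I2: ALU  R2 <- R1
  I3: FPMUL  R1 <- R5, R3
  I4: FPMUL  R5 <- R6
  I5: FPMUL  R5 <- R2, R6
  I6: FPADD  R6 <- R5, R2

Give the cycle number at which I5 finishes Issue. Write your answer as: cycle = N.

I1  is:1  ro:2  ex:5  wr:6
I2  is:2  ro:3  ex:4  wr:5
I3  is:3  ro:7  ex:12  wr:13  — RAW R5: wait I1 write@6
I4  is:14  ro:15  ex:20  wr:21  — struct: FPMUL busy until I3 writes@13
I5  is:22  ro:23  ex:28  wr:29  — struct: FPMUL busy until I4 writes@21
I6  is:23  ro:30  ex:33  wr:34  — RAW R5: wait I5 write@29

cycle = 22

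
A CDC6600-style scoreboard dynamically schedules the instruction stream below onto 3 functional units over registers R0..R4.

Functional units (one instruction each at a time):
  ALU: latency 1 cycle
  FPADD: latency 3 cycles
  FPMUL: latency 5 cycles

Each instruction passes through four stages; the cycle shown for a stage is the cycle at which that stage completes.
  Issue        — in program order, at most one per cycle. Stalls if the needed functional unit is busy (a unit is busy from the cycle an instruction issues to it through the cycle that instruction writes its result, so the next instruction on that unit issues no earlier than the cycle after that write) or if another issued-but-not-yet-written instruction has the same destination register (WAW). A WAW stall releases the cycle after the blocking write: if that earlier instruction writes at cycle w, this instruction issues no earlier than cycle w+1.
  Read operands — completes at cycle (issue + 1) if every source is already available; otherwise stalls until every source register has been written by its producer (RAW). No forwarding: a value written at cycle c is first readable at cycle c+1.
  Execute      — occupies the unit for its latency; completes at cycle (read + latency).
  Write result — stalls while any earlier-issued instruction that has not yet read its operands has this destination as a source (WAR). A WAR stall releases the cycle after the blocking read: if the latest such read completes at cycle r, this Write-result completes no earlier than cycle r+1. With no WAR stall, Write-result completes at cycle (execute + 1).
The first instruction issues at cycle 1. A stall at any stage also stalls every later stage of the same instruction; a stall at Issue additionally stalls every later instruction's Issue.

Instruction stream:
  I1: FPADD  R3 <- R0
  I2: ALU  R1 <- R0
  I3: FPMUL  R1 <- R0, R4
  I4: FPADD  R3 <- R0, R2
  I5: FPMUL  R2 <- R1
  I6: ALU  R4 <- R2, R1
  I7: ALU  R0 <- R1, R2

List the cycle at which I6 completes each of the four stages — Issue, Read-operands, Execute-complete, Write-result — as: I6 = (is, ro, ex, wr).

1) issue 1, read 2, done 5, write 6
2) issue 2, read 3, done 4, write 5
3) issue 6, read 7, done 12, write 13  <WAW R1: wait I2 write@5>
4) issue 7, read 8, done 11, write 12
5) issue 14, read 15, done 20, write 21  <struct: FPMUL busy until I3 writes@13>
6) issue 15, read 22, done 23, write 24  <RAW R2: wait I5 write@21>
7) issue 25, read 26, done 27, write 28  <struct: ALU busy until I6 writes@24>

I6 = (15, 22, 23, 24)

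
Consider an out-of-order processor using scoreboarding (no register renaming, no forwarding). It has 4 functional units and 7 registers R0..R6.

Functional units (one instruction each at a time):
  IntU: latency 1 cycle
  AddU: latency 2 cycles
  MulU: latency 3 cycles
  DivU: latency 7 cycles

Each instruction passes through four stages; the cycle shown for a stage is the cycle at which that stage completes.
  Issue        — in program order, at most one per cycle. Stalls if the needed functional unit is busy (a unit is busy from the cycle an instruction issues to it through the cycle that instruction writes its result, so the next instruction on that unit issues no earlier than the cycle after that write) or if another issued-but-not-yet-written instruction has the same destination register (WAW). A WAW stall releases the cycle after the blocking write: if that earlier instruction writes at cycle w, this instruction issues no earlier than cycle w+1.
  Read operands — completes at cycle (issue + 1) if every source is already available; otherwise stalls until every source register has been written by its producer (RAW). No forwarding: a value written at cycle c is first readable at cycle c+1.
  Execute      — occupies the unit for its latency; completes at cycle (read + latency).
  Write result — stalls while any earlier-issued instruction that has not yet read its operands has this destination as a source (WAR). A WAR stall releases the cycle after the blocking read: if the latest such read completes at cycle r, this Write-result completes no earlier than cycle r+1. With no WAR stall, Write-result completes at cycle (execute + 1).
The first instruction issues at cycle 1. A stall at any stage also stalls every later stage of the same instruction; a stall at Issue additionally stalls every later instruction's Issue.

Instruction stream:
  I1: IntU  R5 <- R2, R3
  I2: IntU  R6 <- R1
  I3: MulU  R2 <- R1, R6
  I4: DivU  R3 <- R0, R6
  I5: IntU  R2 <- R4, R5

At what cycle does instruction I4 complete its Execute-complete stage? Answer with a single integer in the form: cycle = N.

cycle 1: I1 issues→IntU
cycle 2: I1 reads
cycle 3: I1 exec-done
cycle 4: I1 writes R5
cycle 5: I2 issues→IntU
cycle 6: I2 reads | I3 issues→MulU
cycle 7: I2 exec-done | I4 issues→DivU
cycle 8: I2 writes R6
cycle 9: I3 reads | I4 reads
cycle 12: I3 exec-done
cycle 13: I3 writes R2
cycle 14: I5 issues→IntU
cycle 15: I5 reads
cycle 16: I4 exec-done | I5 exec-done
cycle 17: I4 writes R3 | I5 writes R2

cycle = 16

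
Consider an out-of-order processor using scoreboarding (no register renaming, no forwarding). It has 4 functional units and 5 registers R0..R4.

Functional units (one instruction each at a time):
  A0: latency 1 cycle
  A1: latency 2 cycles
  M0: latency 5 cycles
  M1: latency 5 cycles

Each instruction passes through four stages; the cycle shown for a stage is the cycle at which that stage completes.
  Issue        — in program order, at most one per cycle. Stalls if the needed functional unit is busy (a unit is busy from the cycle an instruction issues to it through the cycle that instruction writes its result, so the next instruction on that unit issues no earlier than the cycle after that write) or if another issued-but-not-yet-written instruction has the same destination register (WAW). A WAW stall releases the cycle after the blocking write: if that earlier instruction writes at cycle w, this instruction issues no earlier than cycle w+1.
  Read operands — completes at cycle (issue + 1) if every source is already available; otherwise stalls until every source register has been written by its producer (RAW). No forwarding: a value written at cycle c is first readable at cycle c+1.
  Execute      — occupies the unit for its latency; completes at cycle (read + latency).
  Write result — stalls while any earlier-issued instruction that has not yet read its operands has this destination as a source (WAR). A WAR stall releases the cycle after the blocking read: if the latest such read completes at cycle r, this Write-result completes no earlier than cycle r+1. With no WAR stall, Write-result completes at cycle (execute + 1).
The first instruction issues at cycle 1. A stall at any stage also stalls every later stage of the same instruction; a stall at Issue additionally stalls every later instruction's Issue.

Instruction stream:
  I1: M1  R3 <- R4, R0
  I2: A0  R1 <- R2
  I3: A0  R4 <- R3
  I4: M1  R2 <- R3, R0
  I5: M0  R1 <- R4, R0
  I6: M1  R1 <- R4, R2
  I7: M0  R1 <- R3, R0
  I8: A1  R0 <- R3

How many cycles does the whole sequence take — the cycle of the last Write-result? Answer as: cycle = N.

I1 -> (1, 2, 7, 8)
I2 -> (2, 3, 4, 5)
I3 -> (6, 9, 10, 11)  // struct: A0 busy until I2 writes@5, RAW R3: wait I1 write@8
I4 -> (9, 10, 15, 16)  // struct: M1 busy until I1 writes@8
I5 -> (10, 12, 17, 18)  // RAW R4: wait I3 write@11
I6 -> (19, 20, 25, 26)  // WAW R1: wait I5 write@18
I7 -> (27, 28, 33, 34)  // WAW R1: wait I6 write@26
I8 -> (28, 29, 31, 32)

cycle = 34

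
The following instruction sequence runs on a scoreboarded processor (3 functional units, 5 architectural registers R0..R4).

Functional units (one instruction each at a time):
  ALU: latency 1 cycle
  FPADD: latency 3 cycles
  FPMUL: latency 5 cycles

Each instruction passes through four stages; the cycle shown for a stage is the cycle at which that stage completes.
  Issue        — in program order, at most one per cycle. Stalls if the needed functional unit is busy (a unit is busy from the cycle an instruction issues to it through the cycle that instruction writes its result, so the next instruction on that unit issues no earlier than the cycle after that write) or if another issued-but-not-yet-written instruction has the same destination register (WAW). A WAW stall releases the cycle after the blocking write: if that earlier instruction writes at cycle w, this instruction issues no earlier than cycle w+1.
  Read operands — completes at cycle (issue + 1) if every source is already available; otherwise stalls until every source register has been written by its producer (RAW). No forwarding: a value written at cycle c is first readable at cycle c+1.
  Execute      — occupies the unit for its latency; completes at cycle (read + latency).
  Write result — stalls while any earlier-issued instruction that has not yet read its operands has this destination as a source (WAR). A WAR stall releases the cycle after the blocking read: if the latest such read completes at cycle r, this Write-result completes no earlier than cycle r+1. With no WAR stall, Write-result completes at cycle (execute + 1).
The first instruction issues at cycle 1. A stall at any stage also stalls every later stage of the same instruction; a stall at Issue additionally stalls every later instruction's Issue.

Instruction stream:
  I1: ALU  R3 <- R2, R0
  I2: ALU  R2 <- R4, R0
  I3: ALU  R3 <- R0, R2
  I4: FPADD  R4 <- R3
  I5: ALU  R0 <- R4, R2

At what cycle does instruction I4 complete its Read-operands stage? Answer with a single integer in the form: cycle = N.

cycle = 13

I1 -> (1, 2, 3, 4)
I2 -> (5, 6, 7, 8)  // struct: ALU busy until I1 writes@4
I3 -> (9, 10, 11, 12)  // struct: ALU busy until I2 writes@8
I4 -> (10, 13, 16, 17)  // RAW R3: wait I3 write@12
I5 -> (13, 18, 19, 20)  // struct: ALU busy until I3 writes@12, RAW R4: wait I4 write@17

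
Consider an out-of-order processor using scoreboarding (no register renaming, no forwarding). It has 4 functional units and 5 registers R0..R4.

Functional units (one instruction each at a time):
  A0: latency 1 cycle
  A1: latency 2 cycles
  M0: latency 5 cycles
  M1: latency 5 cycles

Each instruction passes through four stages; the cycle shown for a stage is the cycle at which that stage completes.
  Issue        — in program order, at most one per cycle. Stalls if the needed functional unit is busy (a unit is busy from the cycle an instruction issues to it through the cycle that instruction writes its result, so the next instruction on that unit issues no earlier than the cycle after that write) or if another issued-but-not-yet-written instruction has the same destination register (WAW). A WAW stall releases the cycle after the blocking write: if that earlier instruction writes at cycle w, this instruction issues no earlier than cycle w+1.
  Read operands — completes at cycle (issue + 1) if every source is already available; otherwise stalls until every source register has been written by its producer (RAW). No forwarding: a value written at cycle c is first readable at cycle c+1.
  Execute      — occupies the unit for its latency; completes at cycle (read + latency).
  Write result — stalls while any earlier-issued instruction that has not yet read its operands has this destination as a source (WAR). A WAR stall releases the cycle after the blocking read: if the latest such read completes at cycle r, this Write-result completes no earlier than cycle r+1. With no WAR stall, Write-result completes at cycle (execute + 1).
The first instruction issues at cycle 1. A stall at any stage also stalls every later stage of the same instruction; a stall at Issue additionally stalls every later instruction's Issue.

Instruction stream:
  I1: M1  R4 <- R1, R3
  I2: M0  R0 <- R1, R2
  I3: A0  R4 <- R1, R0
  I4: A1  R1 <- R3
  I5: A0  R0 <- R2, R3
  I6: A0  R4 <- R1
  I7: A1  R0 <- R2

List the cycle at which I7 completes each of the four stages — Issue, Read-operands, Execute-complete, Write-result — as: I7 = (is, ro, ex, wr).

I7 = (18, 19, 21, 22)

t=1  I1 dispatched to M1
t=2  I1 operands ready | I2 dispatched to M0
t=3  I2 operands ready
t=7  I1 complete
t=8  R4←I1 | I2 complete
t=9  R0←I2 | I3 dispatched to A0
t=10  I3 operands ready | I4 dispatched to A1
t=11  I3 complete | I4 operands ready
t=12  R4←I3
t=13  I4 complete | I5 dispatched to A0
t=14  R1←I4 | I5 operands ready
t=15  I5 complete
t=16  R0←I5
t=17  I6 dispatched to A0
t=18  I6 operands ready | I7 dispatched to A1
t=19  I6 complete | I7 operands ready
t=20  R4←I6
t=21  I7 complete
t=22  R0←I7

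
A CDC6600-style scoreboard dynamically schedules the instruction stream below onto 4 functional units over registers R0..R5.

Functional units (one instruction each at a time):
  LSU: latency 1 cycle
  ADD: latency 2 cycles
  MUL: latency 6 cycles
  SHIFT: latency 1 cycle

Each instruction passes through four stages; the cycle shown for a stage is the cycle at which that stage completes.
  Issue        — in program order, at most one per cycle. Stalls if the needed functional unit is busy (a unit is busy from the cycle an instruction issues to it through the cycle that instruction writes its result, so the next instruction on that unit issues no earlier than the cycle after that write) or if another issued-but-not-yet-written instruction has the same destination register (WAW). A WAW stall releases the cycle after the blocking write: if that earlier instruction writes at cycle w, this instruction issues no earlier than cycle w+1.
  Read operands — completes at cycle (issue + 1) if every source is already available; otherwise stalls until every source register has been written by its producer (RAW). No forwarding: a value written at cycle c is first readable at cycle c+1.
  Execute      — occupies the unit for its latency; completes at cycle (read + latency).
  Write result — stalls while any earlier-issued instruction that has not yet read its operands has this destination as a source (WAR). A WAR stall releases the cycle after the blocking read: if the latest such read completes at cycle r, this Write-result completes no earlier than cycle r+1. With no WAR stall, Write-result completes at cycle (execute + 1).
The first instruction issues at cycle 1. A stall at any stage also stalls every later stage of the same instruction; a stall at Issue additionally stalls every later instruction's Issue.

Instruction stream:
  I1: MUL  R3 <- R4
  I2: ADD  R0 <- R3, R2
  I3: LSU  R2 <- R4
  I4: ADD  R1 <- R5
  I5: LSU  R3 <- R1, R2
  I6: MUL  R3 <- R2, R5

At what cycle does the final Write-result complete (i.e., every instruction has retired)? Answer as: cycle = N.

I1 -> (1, 2, 8, 9)
I2 -> (2, 10, 12, 13)  // RAW R3: wait I1 write@9
I3 -> (3, 4, 5, 11)  // WAR R2: wait I2 read@10
I4 -> (14, 15, 17, 18)  // struct: ADD busy until I2 writes@13
I5 -> (15, 19, 20, 21)  // RAW R1: wait I4 write@18
I6 -> (22, 23, 29, 30)  // WAW R3: wait I5 write@21

cycle = 30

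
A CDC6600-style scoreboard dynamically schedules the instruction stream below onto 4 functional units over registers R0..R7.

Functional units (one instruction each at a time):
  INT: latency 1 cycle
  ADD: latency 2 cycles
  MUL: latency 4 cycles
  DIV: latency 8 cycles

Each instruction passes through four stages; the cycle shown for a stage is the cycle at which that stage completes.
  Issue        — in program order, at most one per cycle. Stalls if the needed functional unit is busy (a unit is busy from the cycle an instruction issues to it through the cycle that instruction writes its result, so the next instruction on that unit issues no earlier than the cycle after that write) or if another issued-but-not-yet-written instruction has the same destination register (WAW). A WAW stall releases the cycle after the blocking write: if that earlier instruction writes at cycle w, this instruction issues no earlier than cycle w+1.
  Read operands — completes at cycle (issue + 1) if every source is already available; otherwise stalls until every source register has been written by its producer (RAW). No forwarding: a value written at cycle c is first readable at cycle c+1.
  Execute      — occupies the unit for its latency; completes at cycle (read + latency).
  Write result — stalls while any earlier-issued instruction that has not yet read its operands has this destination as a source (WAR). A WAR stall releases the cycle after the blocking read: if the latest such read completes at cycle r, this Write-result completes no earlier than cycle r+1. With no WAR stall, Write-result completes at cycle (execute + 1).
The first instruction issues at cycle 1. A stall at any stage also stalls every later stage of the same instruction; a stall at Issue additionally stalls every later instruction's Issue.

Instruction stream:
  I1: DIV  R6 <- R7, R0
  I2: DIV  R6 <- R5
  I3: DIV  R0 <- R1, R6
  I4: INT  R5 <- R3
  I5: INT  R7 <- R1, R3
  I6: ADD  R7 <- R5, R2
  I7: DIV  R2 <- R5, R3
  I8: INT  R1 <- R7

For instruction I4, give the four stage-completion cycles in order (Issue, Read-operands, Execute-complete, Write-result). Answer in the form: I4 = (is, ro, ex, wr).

1) issue 1, read 2, done 10, write 11
2) issue 12, read 13, done 21, write 22  <struct: DIV busy until I1 writes@11>
3) issue 23, read 24, done 32, write 33  <struct: DIV busy until I2 writes@22>
4) issue 24, read 25, done 26, write 27
5) issue 28, read 29, done 30, write 31  <struct: INT busy until I4 writes@27>
6) issue 32, read 33, done 35, write 36  <WAW R7: wait I5 write@31>
7) issue 34, read 35, done 43, write 44  <struct: DIV busy until I3 writes@33>
8) issue 35, read 37, done 38, write 39  <RAW R7: wait I6 write@36>

I4 = (24, 25, 26, 27)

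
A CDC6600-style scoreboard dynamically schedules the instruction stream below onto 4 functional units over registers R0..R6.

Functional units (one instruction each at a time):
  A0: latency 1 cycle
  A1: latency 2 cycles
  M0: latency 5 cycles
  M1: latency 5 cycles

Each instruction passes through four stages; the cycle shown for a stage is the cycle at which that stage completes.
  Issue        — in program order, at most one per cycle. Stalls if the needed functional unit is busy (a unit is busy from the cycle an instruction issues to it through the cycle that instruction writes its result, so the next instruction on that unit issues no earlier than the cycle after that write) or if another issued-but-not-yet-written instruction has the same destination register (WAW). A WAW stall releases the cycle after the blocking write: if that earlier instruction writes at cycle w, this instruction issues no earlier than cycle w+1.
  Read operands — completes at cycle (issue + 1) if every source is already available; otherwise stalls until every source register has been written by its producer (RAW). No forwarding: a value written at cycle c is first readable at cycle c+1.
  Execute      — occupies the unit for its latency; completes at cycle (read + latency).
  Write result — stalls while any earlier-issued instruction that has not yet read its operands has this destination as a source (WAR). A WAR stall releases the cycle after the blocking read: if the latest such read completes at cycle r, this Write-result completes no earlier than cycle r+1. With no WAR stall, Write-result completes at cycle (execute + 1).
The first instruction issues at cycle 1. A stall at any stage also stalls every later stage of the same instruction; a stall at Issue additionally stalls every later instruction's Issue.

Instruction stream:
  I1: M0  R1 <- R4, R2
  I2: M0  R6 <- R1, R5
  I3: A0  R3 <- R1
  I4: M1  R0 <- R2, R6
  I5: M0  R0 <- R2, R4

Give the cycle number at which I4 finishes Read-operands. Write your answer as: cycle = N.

cycle = 17

[I1] 1/2/7/8
[I2] 9/10/15/16  (struct: M0 busy until I1 writes@8)
[I3] 10/11/12/13
[I4] 11/17/22/23  (RAW R6: wait I2 write@16)
[I5] 24/25/30/31  (WAW R0: wait I4 write@23)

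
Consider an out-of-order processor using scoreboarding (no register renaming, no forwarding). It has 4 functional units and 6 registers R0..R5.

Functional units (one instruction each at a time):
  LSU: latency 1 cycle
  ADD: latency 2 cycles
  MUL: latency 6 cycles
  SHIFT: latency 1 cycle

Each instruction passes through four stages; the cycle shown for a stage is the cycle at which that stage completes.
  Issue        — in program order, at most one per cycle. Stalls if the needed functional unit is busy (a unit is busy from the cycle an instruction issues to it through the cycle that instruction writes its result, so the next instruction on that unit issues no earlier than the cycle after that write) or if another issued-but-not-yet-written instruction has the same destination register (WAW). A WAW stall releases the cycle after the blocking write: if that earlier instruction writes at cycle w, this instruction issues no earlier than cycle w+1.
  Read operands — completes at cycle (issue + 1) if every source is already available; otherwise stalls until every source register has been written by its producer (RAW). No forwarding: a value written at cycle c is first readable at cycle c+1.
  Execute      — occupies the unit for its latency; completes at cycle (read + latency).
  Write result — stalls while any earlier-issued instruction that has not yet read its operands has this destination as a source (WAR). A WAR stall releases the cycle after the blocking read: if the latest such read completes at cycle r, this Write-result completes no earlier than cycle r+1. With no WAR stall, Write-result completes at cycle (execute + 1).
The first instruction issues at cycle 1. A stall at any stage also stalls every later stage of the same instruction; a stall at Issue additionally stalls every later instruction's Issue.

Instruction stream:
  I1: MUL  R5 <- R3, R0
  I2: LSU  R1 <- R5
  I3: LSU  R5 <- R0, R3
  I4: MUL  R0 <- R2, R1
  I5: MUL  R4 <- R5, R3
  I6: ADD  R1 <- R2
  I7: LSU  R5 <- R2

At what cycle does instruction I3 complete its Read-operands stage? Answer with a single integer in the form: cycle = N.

I1: IS=1 RO=2 EX=8 WR=9
I2: IS=2 RO=10 EX=11 WR=12  [RAW R5: wait I1 write@9]
I3: IS=13 RO=14 EX=15 WR=16  [struct: LSU busy until I2 writes@12]
I4: IS=14 RO=15 EX=21 WR=22
I5: IS=23 RO=24 EX=30 WR=31  [struct: MUL busy until I4 writes@22]
I6: IS=24 RO=25 EX=27 WR=28
I7: IS=25 RO=26 EX=27 WR=28

cycle = 14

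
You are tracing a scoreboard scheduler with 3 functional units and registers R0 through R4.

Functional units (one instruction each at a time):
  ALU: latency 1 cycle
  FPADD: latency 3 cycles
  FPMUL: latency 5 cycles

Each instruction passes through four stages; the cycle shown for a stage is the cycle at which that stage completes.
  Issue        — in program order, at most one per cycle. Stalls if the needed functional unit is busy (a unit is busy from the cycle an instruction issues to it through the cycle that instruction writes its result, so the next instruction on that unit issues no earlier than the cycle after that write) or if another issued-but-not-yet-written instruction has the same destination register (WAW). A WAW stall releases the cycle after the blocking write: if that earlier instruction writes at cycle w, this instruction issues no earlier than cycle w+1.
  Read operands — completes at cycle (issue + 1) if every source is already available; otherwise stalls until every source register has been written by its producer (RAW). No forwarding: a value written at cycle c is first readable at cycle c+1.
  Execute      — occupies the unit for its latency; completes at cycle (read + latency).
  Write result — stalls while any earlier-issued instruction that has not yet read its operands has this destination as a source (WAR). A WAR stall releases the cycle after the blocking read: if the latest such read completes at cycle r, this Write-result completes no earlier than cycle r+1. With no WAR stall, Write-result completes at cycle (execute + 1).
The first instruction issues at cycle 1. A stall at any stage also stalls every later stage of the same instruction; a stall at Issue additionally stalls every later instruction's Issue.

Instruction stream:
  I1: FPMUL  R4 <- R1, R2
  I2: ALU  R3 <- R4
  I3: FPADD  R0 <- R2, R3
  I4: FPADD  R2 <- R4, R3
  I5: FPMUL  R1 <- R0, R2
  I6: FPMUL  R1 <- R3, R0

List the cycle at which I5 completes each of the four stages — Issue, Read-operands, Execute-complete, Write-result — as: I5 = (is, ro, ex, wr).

c1: I1 dispatched to FPMUL
c2: I1 operands ready; I2 dispatched to ALU
c3: I3 dispatched to FPADD
c7: I1 complete
c8: R4←I1
c9: I2 operands ready
c10: I2 complete
c11: R3←I2
c12: I3 operands ready
c15: I3 complete
c16: R0←I3
c17: I4 dispatched to FPADD
c18: I4 operands ready; I5 dispatched to FPMUL
c21: I4 complete
c22: R2←I4
c23: I5 operands ready
c28: I5 complete
c29: R1←I5
c30: I6 dispatched to FPMUL
c31: I6 operands ready
c36: I6 complete
c37: R1←I6

I5 = (18, 23, 28, 29)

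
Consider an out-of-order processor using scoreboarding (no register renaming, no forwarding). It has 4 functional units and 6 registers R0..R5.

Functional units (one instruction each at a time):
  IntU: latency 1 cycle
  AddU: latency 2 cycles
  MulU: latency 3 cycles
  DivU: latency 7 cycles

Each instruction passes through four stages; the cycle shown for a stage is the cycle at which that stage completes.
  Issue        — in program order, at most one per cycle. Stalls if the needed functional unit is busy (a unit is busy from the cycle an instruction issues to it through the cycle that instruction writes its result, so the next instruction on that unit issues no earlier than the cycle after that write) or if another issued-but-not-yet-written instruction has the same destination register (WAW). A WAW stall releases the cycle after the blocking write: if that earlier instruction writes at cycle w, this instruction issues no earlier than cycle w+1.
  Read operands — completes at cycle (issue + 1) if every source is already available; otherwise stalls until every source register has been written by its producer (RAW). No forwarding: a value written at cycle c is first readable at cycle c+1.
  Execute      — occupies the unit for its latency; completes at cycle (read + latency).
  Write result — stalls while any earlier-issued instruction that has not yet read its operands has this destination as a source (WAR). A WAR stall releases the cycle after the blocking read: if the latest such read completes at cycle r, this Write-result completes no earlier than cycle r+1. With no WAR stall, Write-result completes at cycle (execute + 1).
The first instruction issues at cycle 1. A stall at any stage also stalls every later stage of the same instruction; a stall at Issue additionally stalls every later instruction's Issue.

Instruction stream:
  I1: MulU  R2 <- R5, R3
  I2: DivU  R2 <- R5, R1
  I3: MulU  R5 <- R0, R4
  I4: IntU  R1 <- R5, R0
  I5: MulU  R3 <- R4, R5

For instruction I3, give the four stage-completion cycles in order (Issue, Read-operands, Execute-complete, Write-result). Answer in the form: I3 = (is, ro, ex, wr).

cycle 1: I1 issues→MulU
cycle 2: I1 reads
cycle 5: I1 exec-done
cycle 6: I1 writes R2
cycle 7: I2 issues→DivU
cycle 8: I2 reads, I3 issues→MulU
cycle 9: I3 reads, I4 issues→IntU
cycle 12: I3 exec-done
cycle 13: I3 writes R5
cycle 14: I4 reads, I5 issues→MulU
cycle 15: I2 exec-done, I4 exec-done, I5 reads
cycle 16: I2 writes R2, I4 writes R1
cycle 18: I5 exec-done
cycle 19: I5 writes R3

I3 = (8, 9, 12, 13)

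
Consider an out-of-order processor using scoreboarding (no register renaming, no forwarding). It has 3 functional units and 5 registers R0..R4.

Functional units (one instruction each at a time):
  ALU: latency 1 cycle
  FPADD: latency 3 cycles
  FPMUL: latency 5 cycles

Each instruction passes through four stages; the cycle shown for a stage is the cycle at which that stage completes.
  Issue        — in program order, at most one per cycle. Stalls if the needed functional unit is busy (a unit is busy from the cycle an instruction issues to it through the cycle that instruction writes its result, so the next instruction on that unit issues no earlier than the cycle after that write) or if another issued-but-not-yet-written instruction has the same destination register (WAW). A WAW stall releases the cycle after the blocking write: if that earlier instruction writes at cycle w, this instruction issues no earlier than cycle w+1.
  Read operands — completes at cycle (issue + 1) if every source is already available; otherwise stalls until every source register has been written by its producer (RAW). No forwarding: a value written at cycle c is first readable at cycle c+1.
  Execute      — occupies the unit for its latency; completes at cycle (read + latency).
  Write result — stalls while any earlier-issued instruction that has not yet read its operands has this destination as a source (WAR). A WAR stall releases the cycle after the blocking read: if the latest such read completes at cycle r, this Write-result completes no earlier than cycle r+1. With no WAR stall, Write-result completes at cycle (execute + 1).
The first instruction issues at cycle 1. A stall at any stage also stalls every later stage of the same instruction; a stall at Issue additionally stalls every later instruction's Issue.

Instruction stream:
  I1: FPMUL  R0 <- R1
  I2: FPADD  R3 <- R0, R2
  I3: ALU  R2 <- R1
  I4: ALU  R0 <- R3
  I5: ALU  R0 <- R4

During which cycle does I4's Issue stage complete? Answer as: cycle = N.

cycle = 11

[1] I1→FPMUL
[2] I1 RO; I2→FPADD
[3] I3→ALU
[4] I3 RO
[5] I3 EX
[7] I1 EX
[8] I1 WR R0
[9] I2 RO
[10] I3 WR R2
[11] I4→ALU
[12] I2 EX
[13] I2 WR R3
[14] I4 RO
[15] I4 EX
[16] I4 WR R0
[17] I5→ALU
[18] I5 RO
[19] I5 EX
[20] I5 WR R0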